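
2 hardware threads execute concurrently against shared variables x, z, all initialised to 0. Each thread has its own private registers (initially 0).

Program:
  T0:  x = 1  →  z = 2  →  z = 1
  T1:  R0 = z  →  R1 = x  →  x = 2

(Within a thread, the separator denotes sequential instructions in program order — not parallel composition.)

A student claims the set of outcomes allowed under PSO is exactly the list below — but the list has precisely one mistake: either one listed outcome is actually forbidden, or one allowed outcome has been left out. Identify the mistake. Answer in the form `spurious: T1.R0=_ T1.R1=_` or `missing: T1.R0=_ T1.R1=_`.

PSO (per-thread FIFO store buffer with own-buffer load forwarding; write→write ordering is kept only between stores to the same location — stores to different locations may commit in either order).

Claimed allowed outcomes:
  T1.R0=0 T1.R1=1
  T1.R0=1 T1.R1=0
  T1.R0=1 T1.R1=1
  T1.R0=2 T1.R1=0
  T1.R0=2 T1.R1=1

missing: T1.R0=0 T1.R1=0

outcome vector order: (T1.R0,T1.R1)
PSO (6): 00 01 10 11 20 21
PSO∖claimed = {00}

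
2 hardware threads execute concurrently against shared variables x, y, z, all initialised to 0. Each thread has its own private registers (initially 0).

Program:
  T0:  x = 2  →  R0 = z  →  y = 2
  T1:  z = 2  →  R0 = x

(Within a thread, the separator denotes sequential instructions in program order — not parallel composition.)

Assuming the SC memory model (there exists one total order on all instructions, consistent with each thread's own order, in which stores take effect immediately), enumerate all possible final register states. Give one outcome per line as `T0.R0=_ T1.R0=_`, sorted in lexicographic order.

outcome vector order: (T0.R0,T1.R0)
|SC outcomes| = 3

T0.R0=0 T1.R0=2
T0.R0=2 T1.R0=0
T0.R0=2 T1.R0=2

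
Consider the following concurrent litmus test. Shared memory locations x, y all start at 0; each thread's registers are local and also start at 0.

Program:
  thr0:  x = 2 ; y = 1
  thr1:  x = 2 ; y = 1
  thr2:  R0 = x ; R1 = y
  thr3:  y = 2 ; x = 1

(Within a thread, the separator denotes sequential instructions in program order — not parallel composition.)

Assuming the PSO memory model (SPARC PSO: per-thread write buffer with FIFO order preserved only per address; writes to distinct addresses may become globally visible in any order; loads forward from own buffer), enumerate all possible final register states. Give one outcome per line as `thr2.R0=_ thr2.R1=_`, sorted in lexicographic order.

outcome vector order: (thr2.R0,thr2.R1)
|PSO outcomes| = 9

thr2.R0=0 thr2.R1=0
thr2.R0=0 thr2.R1=1
thr2.R0=0 thr2.R1=2
thr2.R0=1 thr2.R1=0
thr2.R0=1 thr2.R1=1
thr2.R0=1 thr2.R1=2
thr2.R0=2 thr2.R1=0
thr2.R0=2 thr2.R1=1
thr2.R0=2 thr2.R1=2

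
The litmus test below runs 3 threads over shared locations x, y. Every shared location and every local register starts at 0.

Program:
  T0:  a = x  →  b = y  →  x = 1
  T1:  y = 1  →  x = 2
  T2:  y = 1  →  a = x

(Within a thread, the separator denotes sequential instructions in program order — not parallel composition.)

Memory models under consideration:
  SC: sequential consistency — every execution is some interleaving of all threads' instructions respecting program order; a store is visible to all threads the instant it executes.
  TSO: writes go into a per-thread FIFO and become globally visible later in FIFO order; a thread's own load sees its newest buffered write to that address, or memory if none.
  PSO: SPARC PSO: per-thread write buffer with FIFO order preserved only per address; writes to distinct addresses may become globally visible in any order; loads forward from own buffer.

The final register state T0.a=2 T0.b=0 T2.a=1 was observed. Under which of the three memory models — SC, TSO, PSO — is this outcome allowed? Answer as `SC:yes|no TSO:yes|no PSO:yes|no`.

outcome vector order: (T0.a,T0.b,T2.a)
SC: 9 outcomes — {000, 001, 002, 010, 011, 012, 210, 211, 212}
TSO: 9 outcomes — {000, 001, 002, 010, 011, 012, 210, 211, 212}
PSO: 12 outcomes — {000, 001, 002, 010, 011, 012, 200, 201, 202, 210, 211, 212}
target 201 ∈ {PSO}

SC:no TSO:no PSO:yes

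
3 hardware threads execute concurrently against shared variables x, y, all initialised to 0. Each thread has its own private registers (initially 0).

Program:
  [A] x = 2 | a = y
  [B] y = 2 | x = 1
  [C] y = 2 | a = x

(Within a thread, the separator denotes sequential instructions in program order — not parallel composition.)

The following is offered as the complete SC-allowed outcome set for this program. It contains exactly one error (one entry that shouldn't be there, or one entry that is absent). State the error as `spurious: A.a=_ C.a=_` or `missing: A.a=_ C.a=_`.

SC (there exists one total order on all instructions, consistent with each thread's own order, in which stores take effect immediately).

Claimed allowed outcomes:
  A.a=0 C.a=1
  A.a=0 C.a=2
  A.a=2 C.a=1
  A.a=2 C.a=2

outcome vector order: (A.a,C.a)
[SC] allowed = {0/1, 0/2, 2/0, 2/1, 2/2}
SC∖claimed = {2/0}

missing: A.a=2 C.a=0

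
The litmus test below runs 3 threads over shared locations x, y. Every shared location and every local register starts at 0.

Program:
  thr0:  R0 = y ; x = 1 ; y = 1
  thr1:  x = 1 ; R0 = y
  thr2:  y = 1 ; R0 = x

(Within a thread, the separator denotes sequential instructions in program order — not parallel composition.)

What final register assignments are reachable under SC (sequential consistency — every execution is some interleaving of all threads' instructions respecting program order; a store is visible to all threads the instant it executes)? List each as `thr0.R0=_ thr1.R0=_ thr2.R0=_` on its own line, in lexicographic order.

thr0.R0=0 thr1.R0=0 thr2.R0=1
thr0.R0=0 thr1.R0=1 thr2.R0=0
thr0.R0=0 thr1.R0=1 thr2.R0=1
thr0.R0=1 thr1.R0=0 thr2.R0=1
thr0.R0=1 thr1.R0=1 thr2.R0=0
thr0.R0=1 thr1.R0=1 thr2.R0=1

outcome vector order: (thr0.R0,thr1.R0,thr2.R0)
|SC outcomes| = 6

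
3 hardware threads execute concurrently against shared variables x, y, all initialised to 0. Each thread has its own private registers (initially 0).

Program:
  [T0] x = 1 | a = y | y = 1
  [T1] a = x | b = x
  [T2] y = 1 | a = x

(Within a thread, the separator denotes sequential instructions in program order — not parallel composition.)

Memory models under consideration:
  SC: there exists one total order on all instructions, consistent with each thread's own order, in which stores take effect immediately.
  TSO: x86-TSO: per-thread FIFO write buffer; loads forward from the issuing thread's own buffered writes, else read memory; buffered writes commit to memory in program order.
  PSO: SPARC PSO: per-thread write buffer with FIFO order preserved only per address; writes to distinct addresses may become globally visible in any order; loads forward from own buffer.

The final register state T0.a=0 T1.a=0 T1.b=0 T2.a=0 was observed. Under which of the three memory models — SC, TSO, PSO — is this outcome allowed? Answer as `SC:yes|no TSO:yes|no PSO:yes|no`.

SC:no TSO:yes PSO:yes

outcome vector order: (T0.a,T1.a,T1.b,T2.a)
[SC] allowed = {0001 0011 0111 1000 1001 1010 1011 1110 1111}
[TSO] allowed = {0000 0001 0010 0011 0110 0111 1000 1001 1010 1011 1110 1111}
[PSO] allowed = {0000 0001 0010 0011 0110 0111 1000 1001 1010 1011 1110 1111}
target 0000 ∈ {TSO,PSO}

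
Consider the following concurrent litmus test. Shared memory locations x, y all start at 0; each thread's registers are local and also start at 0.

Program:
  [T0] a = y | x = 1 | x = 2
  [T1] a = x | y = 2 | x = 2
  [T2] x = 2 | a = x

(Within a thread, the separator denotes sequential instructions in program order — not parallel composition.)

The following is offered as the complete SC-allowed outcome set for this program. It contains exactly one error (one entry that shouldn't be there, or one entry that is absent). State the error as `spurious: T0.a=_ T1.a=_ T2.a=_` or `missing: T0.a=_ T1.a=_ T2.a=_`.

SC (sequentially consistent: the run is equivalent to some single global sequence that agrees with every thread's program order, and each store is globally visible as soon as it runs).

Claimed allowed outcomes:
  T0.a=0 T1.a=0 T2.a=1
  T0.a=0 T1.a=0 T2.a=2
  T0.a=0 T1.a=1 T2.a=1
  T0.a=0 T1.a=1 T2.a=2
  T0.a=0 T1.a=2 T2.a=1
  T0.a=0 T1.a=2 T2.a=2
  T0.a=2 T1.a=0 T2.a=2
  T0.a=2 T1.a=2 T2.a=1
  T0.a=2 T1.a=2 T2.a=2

outcome vector order: (T0.a,T1.a,T2.a)
SC (10): 0/0/1 0/0/2 0/1/1 0/1/2 0/2/1 0/2/2 2/0/1 2/0/2 2/2/1 2/2/2
SC∖claimed = {2/0/1}

missing: T0.a=2 T1.a=0 T2.a=1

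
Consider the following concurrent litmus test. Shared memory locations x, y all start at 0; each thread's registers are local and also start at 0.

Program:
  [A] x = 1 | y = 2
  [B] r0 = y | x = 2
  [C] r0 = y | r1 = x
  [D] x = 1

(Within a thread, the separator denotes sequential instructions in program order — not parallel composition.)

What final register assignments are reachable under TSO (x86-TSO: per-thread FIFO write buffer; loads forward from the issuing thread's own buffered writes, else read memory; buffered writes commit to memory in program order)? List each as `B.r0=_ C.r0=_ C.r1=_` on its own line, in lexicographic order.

B.r0=0 C.r0=0 C.r1=0
B.r0=0 C.r0=0 C.r1=1
B.r0=0 C.r0=0 C.r1=2
B.r0=0 C.r0=2 C.r1=1
B.r0=0 C.r0=2 C.r1=2
B.r0=2 C.r0=0 C.r1=0
B.r0=2 C.r0=0 C.r1=1
B.r0=2 C.r0=0 C.r1=2
B.r0=2 C.r0=2 C.r1=1
B.r0=2 C.r0=2 C.r1=2

outcome vector order: (B.r0,C.r0,C.r1)
|TSO outcomes| = 10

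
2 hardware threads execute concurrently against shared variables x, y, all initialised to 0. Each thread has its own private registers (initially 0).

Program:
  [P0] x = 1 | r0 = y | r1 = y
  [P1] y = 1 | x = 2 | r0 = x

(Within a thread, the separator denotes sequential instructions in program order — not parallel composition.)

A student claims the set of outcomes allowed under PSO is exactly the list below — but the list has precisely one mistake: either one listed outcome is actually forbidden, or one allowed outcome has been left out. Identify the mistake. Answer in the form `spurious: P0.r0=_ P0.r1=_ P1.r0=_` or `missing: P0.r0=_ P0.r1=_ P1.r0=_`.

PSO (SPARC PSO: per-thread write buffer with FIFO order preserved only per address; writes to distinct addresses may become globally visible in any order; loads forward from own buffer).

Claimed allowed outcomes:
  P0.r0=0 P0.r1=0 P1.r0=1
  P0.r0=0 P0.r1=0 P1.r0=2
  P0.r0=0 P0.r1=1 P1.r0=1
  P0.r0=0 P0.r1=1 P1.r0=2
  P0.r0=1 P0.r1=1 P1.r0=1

missing: P0.r0=1 P0.r1=1 P1.r0=2

outcome vector order: (P0.r0,P0.r1,P1.r0)
under PSO → 001; 002; 011; 012; 111; 112
PSO∖claimed = {112}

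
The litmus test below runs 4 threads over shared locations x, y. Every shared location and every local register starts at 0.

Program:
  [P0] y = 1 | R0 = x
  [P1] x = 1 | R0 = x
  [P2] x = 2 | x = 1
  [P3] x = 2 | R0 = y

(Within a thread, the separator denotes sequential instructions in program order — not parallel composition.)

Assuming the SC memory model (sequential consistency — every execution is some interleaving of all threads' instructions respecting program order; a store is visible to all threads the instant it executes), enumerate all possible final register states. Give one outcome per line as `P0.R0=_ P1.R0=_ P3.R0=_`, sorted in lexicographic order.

outcome vector order: (P0.R0,P1.R0,P3.R0)
|SC outcomes| = 10

P0.R0=0 P1.R0=1 P3.R0=1
P0.R0=0 P1.R0=2 P3.R0=1
P0.R0=1 P1.R0=1 P3.R0=0
P0.R0=1 P1.R0=1 P3.R0=1
P0.R0=1 P1.R0=2 P3.R0=0
P0.R0=1 P1.R0=2 P3.R0=1
P0.R0=2 P1.R0=1 P3.R0=0
P0.R0=2 P1.R0=1 P3.R0=1
P0.R0=2 P1.R0=2 P3.R0=0
P0.R0=2 P1.R0=2 P3.R0=1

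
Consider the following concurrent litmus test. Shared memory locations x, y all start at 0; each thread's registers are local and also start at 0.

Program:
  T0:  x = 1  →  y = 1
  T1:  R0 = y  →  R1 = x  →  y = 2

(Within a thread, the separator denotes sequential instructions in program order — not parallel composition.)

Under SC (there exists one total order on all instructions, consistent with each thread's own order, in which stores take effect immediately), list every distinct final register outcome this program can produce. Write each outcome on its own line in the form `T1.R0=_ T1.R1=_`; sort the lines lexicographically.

T1.R0=0 T1.R1=0
T1.R0=0 T1.R1=1
T1.R0=1 T1.R1=1

outcome vector order: (T1.R0,T1.R1)
|SC outcomes| = 3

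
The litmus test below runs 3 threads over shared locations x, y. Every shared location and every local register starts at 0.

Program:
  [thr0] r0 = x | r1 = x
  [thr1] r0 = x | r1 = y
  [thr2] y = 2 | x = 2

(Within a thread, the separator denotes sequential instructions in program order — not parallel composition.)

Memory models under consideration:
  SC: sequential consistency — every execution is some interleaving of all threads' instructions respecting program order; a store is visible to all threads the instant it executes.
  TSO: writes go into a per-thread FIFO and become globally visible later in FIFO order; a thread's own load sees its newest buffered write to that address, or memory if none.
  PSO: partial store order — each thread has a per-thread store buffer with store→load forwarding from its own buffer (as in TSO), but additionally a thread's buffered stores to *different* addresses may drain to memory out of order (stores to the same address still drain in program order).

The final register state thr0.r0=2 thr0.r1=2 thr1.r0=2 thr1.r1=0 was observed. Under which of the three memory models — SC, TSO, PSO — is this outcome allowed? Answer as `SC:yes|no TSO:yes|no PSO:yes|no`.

outcome vector order: (thr0.r0,thr0.r1,thr1.r0,thr1.r1)
SC (9): (0,0,0,0), (0,0,0,2), (0,0,2,2), (0,2,0,0), (0,2,0,2), (0,2,2,2), (2,2,0,0), (2,2,0,2), (2,2,2,2)
TSO (9): (0,0,0,0), (0,0,0,2), (0,0,2,2), (0,2,0,0), (0,2,0,2), (0,2,2,2), (2,2,0,0), (2,2,0,2), (2,2,2,2)
PSO (12): (0,0,0,0), (0,0,0,2), (0,0,2,0), (0,0,2,2), (0,2,0,0), (0,2,0,2), (0,2,2,0), (0,2,2,2), (2,2,0,0), (2,2,0,2), (2,2,2,0), (2,2,2,2)
target (2,2,2,0) ∈ {PSO}

SC:no TSO:no PSO:yes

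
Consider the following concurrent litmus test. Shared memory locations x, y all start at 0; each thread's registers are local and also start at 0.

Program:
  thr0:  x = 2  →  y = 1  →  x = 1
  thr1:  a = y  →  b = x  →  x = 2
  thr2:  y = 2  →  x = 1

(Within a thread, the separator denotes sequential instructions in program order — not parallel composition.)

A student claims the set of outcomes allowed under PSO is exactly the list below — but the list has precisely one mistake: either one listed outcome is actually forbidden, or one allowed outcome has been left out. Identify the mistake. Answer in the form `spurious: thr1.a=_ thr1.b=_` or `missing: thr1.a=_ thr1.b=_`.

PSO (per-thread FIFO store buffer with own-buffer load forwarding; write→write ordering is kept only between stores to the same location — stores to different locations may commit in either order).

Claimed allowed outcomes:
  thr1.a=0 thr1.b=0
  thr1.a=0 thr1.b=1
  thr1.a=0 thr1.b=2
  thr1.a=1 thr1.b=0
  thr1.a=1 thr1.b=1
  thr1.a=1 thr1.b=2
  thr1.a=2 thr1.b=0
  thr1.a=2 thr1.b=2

missing: thr1.a=2 thr1.b=1

outcome vector order: (thr1.a,thr1.b)
[PSO] allowed = {00, 01, 02, 10, 11, 12, 20, 21, 22}
PSO∖claimed = {21}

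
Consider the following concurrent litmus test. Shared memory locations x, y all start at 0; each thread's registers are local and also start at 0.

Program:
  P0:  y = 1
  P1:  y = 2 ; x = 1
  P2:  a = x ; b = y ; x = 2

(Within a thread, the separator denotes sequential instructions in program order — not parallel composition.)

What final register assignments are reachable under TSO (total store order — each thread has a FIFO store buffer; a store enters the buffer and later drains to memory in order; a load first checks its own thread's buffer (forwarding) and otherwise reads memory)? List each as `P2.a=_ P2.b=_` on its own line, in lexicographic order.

P2.a=0 P2.b=0
P2.a=0 P2.b=1
P2.a=0 P2.b=2
P2.a=1 P2.b=1
P2.a=1 P2.b=2

outcome vector order: (P2.a,P2.b)
|TSO outcomes| = 5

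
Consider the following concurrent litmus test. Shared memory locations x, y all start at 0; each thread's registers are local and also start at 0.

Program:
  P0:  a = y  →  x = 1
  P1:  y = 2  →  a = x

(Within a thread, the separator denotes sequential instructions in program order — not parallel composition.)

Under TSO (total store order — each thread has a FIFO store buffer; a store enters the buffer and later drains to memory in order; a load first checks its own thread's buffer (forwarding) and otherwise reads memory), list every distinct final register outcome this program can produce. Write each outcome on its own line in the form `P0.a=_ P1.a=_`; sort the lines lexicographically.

P0.a=0 P1.a=0
P0.a=0 P1.a=1
P0.a=2 P1.a=0
P0.a=2 P1.a=1

outcome vector order: (P0.a,P1.a)
|TSO outcomes| = 4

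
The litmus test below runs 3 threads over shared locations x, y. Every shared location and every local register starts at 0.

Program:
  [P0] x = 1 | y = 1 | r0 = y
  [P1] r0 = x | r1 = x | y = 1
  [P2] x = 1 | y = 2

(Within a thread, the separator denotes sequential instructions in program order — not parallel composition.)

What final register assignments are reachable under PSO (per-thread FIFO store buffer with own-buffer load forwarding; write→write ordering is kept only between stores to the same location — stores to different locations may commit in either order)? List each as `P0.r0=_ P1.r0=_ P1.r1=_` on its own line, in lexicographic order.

P0.r0=1 P1.r0=0 P1.r1=0
P0.r0=1 P1.r0=0 P1.r1=1
P0.r0=1 P1.r0=1 P1.r1=1
P0.r0=2 P1.r0=0 P1.r1=0
P0.r0=2 P1.r0=0 P1.r1=1
P0.r0=2 P1.r0=1 P1.r1=1

outcome vector order: (P0.r0,P1.r0,P1.r1)
|PSO outcomes| = 6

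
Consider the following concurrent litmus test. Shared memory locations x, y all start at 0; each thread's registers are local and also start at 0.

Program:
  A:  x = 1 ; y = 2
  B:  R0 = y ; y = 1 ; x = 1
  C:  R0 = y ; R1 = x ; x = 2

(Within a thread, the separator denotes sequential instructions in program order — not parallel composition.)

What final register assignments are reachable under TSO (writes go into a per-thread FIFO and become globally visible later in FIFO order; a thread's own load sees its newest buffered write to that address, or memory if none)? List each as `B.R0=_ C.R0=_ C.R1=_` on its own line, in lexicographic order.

B.R0=0 C.R0=0 C.R1=0
B.R0=0 C.R0=0 C.R1=1
B.R0=0 C.R0=1 C.R1=0
B.R0=0 C.R0=1 C.R1=1
B.R0=0 C.R0=2 C.R1=1
B.R0=2 C.R0=0 C.R1=0
B.R0=2 C.R0=0 C.R1=1
B.R0=2 C.R0=1 C.R1=1
B.R0=2 C.R0=2 C.R1=1

outcome vector order: (B.R0,C.R0,C.R1)
|TSO outcomes| = 9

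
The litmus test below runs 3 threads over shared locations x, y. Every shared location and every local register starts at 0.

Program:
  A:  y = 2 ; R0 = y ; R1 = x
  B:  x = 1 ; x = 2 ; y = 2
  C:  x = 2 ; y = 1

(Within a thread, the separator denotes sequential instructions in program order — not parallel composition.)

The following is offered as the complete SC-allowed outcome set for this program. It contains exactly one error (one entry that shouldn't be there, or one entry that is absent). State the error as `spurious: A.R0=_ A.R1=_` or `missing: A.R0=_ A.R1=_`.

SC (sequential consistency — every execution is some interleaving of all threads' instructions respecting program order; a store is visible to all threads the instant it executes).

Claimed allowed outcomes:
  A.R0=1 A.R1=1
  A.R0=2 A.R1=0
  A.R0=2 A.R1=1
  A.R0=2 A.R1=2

outcome vector order: (A.R0,A.R1)
under SC → 11; 12; 20; 21; 22
SC∖claimed = {12}

missing: A.R0=1 A.R1=2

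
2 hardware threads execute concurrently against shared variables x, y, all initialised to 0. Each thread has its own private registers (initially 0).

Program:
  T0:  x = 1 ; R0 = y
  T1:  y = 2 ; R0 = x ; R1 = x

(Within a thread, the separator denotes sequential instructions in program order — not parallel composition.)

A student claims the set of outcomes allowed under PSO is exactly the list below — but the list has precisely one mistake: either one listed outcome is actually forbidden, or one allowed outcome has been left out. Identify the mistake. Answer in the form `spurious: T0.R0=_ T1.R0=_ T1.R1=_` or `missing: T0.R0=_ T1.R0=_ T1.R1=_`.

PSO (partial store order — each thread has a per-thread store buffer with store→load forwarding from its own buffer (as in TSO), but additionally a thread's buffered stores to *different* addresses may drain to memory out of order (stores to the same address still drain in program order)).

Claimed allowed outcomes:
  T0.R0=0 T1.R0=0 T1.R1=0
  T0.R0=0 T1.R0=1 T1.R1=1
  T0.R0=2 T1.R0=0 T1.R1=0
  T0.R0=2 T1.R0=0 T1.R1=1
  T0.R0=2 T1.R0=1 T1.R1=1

missing: T0.R0=0 T1.R0=0 T1.R1=1

outcome vector order: (T0.R0,T1.R0,T1.R1)
PSO: 6 outcomes — {<0 0 0>; <0 0 1>; <0 1 1>; <2 0 0>; <2 0 1>; <2 1 1>}
PSO∖claimed = {<0 0 1>}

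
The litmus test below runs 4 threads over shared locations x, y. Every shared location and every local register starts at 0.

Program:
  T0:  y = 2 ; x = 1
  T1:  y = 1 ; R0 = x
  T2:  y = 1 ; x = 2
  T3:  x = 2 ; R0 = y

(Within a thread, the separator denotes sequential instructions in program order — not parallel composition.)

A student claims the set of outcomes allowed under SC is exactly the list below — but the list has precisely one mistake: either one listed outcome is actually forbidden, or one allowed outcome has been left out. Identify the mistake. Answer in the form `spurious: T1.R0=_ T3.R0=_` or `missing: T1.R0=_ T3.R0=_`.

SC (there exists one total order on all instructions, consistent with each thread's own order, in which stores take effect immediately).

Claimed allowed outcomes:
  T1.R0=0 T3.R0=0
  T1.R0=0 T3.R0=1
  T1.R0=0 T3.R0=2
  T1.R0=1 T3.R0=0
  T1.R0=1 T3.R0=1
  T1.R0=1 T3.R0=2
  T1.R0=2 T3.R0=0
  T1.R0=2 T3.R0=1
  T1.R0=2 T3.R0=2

spurious: T1.R0=0 T3.R0=0

outcome vector order: (T1.R0,T3.R0)
under SC → <0 1>; <0 2>; <1 0>; <1 1>; <1 2>; <2 0>; <2 1>; <2 2>
claimed∖SC = {<0 0>}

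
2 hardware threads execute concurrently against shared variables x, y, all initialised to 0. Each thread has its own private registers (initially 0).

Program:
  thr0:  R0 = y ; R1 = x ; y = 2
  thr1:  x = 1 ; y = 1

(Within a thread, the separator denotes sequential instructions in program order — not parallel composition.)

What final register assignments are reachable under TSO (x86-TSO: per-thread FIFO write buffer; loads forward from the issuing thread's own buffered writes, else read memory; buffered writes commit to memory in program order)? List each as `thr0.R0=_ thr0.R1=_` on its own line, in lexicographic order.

outcome vector order: (thr0.R0,thr0.R1)
|TSO outcomes| = 3

thr0.R0=0 thr0.R1=0
thr0.R0=0 thr0.R1=1
thr0.R0=1 thr0.R1=1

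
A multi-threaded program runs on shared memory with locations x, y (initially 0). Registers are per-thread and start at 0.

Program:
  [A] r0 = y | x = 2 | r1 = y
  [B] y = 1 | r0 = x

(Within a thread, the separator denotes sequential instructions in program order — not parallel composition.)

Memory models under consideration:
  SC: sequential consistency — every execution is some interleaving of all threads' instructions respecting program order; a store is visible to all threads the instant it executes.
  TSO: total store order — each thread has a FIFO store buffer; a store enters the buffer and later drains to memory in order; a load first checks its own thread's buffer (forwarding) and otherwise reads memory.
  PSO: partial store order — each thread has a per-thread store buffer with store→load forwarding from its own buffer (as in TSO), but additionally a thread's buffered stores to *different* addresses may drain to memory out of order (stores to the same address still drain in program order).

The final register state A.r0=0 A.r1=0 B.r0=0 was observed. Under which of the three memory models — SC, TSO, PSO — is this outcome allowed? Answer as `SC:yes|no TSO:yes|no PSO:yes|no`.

SC:no TSO:yes PSO:yes

outcome vector order: (A.r0,A.r1,B.r0)
SC (5): 002, 010, 012, 110, 112
TSO (6): 000, 002, 010, 012, 110, 112
PSO (6): 000, 002, 010, 012, 110, 112
target 000 ∈ {TSO,PSO}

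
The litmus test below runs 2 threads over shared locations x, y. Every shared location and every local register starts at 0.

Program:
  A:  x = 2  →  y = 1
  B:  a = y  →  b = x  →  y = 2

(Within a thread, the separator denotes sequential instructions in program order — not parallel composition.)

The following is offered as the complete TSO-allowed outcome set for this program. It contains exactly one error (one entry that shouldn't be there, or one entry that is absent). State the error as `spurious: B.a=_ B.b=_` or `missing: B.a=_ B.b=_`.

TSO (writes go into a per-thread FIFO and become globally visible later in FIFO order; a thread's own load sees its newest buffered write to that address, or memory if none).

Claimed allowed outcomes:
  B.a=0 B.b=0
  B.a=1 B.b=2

missing: B.a=0 B.b=2

outcome vector order: (B.a,B.b)
under TSO → 00; 02; 12
TSO∖claimed = {02}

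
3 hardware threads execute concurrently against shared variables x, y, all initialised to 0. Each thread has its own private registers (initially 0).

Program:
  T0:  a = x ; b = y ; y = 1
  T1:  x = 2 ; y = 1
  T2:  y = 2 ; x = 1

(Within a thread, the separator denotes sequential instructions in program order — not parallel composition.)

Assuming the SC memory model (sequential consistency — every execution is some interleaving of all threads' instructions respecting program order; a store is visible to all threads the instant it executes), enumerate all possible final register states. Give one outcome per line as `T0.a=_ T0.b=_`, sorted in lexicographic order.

T0.a=0 T0.b=0
T0.a=0 T0.b=1
T0.a=0 T0.b=2
T0.a=1 T0.b=1
T0.a=1 T0.b=2
T0.a=2 T0.b=0
T0.a=2 T0.b=1
T0.a=2 T0.b=2

outcome vector order: (T0.a,T0.b)
|SC outcomes| = 8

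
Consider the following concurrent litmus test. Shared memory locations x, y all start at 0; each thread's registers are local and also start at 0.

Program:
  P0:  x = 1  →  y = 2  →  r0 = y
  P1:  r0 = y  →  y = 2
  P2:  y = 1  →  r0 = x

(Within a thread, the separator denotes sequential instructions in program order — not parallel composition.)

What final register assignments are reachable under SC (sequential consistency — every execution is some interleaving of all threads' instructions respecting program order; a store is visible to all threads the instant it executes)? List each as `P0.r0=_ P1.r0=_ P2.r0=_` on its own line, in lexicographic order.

P0.r0=1 P1.r0=0 P2.r0=1
P0.r0=1 P1.r0=1 P2.r0=1
P0.r0=1 P1.r0=2 P2.r0=1
P0.r0=2 P1.r0=0 P2.r0=0
P0.r0=2 P1.r0=0 P2.r0=1
P0.r0=2 P1.r0=1 P2.r0=0
P0.r0=2 P1.r0=1 P2.r0=1
P0.r0=2 P1.r0=2 P2.r0=0
P0.r0=2 P1.r0=2 P2.r0=1

outcome vector order: (P0.r0,P1.r0,P2.r0)
|SC outcomes| = 9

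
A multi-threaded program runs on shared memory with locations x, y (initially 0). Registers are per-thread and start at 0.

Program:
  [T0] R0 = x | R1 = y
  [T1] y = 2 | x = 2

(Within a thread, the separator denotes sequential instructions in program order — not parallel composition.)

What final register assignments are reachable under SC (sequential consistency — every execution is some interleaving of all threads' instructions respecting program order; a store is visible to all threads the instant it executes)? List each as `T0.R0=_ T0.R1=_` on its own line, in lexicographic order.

T0.R0=0 T0.R1=0
T0.R0=0 T0.R1=2
T0.R0=2 T0.R1=2

outcome vector order: (T0.R0,T0.R1)
|SC outcomes| = 3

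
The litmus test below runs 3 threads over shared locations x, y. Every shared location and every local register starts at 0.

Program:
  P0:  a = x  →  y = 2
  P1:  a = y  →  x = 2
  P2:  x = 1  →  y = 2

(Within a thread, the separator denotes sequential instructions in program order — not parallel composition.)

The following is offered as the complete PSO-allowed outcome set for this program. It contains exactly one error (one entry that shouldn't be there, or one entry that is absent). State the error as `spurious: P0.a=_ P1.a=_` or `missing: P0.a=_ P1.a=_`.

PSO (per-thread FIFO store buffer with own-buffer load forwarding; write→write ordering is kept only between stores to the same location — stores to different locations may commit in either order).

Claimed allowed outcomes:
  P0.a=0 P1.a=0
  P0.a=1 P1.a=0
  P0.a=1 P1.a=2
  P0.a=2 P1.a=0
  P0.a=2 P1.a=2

outcome vector order: (P0.a,P1.a)
[PSO] allowed = {0/0, 0/2, 1/0, 1/2, 2/0, 2/2}
PSO∖claimed = {0/2}

missing: P0.a=0 P1.a=2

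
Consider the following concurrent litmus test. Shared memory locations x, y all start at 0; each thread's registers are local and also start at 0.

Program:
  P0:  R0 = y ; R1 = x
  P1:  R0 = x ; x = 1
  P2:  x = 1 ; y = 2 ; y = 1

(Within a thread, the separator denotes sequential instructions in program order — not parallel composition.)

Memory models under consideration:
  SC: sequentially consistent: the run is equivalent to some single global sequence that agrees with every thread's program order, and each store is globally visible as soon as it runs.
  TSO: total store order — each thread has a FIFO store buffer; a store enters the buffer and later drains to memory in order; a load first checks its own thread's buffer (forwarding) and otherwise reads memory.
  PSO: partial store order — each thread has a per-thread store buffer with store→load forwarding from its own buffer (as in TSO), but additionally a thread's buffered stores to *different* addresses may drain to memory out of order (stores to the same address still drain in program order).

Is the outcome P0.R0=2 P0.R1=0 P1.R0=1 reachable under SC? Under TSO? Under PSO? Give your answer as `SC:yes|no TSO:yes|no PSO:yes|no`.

SC:no TSO:no PSO:yes

outcome vector order: (P0.R0,P0.R1,P1.R0)
SC: 8 outcomes — {0/0/0, 0/0/1, 0/1/0, 0/1/1, 1/1/0, 1/1/1, 2/1/0, 2/1/1}
TSO: 8 outcomes — {0/0/0, 0/0/1, 0/1/0, 0/1/1, 1/1/0, 1/1/1, 2/1/0, 2/1/1}
PSO: 12 outcomes — {0/0/0, 0/0/1, 0/1/0, 0/1/1, 1/0/0, 1/0/1, 1/1/0, 1/1/1, 2/0/0, 2/0/1, 2/1/0, 2/1/1}
target 2/0/1 ∈ {PSO}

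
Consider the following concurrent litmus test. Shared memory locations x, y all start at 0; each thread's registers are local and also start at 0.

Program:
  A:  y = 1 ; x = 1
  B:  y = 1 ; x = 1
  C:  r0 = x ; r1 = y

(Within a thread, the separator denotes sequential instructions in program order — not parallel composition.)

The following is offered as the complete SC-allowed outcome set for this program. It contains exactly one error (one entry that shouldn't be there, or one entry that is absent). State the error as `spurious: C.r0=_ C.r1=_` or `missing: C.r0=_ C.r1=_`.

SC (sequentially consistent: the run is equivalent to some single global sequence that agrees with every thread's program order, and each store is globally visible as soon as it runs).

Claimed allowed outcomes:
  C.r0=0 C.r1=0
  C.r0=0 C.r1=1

outcome vector order: (C.r0,C.r1)
under SC → 0/0; 0/1; 1/1
SC∖claimed = {1/1}

missing: C.r0=1 C.r1=1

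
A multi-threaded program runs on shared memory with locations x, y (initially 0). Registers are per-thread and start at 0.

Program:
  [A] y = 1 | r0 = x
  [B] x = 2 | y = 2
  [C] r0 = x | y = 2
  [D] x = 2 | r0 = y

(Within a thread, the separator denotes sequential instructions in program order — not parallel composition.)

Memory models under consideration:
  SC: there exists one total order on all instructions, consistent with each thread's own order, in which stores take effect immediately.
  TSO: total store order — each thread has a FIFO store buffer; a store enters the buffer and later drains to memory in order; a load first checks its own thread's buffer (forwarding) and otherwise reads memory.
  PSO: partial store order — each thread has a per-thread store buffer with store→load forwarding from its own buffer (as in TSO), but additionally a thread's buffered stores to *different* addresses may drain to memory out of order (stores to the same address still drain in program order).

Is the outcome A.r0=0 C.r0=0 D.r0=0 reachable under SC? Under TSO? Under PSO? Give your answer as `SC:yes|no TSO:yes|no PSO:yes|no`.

SC:no TSO:yes PSO:yes

outcome vector order: (A.r0,C.r0,D.r0)
under SC → 0/0/1; 0/0/2; 0/2/1; 0/2/2; 2/0/0; 2/0/1; 2/0/2; 2/2/0; 2/2/1; 2/2/2
under TSO → 0/0/0; 0/0/1; 0/0/2; 0/2/0; 0/2/1; 0/2/2; 2/0/0; 2/0/1; 2/0/2; 2/2/0; 2/2/1; 2/2/2
under PSO → 0/0/0; 0/0/1; 0/0/2; 0/2/0; 0/2/1; 0/2/2; 2/0/0; 2/0/1; 2/0/2; 2/2/0; 2/2/1; 2/2/2
target 0/0/0 ∈ {TSO,PSO}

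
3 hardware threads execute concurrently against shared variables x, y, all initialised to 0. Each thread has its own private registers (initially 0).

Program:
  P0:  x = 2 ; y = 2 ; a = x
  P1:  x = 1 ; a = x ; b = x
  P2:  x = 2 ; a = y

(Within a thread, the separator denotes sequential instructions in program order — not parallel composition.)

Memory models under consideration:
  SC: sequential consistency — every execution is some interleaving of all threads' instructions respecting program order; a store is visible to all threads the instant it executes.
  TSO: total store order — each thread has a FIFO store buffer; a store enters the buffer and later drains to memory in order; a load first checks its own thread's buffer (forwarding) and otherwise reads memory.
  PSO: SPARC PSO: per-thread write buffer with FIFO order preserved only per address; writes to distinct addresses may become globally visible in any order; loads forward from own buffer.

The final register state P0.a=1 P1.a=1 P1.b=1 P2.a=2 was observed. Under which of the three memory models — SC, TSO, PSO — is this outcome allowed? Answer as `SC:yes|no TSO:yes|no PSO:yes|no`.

SC:yes TSO:yes PSO:yes

outcome vector order: (P0.a,P1.a,P1.b,P2.a)
under SC → 1/1/1/0 1/1/1/2 1/1/2/2 1/2/2/2 2/1/1/0 2/1/1/2 2/1/2/0 2/1/2/2 2/2/2/0 2/2/2/2
under TSO → 1/1/1/0 1/1/1/2 1/1/2/0 1/1/2/2 1/2/2/0 1/2/2/2 2/1/1/0 2/1/1/2 2/1/2/0 2/1/2/2 2/2/2/0 2/2/2/2
under PSO → 1/1/1/0 1/1/1/2 1/1/2/0 1/1/2/2 1/2/2/0 1/2/2/2 2/1/1/0 2/1/1/2 2/1/2/0 2/1/2/2 2/2/2/0 2/2/2/2
target 1/1/1/2 ∈ {SC,TSO,PSO}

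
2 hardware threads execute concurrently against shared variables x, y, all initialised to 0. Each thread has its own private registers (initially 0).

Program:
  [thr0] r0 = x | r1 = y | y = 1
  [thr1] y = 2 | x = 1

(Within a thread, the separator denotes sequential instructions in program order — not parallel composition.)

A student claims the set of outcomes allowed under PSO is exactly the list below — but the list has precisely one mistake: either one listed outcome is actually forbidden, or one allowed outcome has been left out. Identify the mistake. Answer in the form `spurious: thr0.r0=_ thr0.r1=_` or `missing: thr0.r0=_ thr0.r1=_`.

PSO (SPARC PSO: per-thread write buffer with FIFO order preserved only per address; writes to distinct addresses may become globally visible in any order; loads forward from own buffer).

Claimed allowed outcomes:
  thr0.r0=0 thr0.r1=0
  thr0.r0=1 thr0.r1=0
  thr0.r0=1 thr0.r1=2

outcome vector order: (thr0.r0,thr0.r1)
PSO (4): 0/0 0/2 1/0 1/2
PSO∖claimed = {0/2}

missing: thr0.r0=0 thr0.r1=2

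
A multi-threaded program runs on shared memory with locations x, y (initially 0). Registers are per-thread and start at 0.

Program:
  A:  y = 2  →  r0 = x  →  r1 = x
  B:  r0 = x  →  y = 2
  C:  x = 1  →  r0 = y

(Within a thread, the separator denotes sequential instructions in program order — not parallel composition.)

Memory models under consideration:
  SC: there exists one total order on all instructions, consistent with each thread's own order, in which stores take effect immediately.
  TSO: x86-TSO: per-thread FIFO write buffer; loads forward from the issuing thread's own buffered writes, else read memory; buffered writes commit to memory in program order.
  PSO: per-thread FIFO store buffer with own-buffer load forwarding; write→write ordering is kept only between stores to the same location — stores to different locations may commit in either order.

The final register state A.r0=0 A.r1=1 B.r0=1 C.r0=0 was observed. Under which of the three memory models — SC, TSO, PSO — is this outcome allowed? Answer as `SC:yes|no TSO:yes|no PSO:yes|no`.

SC:no TSO:yes PSO:yes

outcome vector order: (A.r0,A.r1,B.r0,C.r0)
SC: 8 outcomes — {(0,0,0,2); (0,0,1,2); (0,1,0,2); (0,1,1,2); (1,1,0,0); (1,1,0,2); (1,1,1,0); (1,1,1,2)}
TSO: 12 outcomes — {(0,0,0,0); (0,0,0,2); (0,0,1,0); (0,0,1,2); (0,1,0,0); (0,1,0,2); (0,1,1,0); (0,1,1,2); (1,1,0,0); (1,1,0,2); (1,1,1,0); (1,1,1,2)}
PSO: 12 outcomes — {(0,0,0,0); (0,0,0,2); (0,0,1,0); (0,0,1,2); (0,1,0,0); (0,1,0,2); (0,1,1,0); (0,1,1,2); (1,1,0,0); (1,1,0,2); (1,1,1,0); (1,1,1,2)}
target (0,1,1,0) ∈ {TSO,PSO}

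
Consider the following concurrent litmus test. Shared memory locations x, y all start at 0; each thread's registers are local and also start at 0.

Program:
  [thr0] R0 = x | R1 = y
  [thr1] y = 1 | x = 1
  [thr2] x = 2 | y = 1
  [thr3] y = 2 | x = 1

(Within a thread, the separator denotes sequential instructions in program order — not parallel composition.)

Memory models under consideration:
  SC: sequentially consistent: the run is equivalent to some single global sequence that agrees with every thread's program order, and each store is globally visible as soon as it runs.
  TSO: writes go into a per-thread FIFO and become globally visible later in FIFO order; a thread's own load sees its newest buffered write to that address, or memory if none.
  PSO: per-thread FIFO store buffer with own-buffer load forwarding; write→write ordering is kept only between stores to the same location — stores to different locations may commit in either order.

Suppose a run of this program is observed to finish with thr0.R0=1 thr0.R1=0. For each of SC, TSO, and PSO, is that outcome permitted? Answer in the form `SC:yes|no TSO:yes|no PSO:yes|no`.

outcome vector order: (thr0.R0,thr0.R1)
under SC → 0/0 0/1 0/2 1/1 1/2 2/0 2/1 2/2
under TSO → 0/0 0/1 0/2 1/1 1/2 2/0 2/1 2/2
under PSO → 0/0 0/1 0/2 1/0 1/1 1/2 2/0 2/1 2/2
target 1/0 ∈ {PSO}

SC:no TSO:no PSO:yes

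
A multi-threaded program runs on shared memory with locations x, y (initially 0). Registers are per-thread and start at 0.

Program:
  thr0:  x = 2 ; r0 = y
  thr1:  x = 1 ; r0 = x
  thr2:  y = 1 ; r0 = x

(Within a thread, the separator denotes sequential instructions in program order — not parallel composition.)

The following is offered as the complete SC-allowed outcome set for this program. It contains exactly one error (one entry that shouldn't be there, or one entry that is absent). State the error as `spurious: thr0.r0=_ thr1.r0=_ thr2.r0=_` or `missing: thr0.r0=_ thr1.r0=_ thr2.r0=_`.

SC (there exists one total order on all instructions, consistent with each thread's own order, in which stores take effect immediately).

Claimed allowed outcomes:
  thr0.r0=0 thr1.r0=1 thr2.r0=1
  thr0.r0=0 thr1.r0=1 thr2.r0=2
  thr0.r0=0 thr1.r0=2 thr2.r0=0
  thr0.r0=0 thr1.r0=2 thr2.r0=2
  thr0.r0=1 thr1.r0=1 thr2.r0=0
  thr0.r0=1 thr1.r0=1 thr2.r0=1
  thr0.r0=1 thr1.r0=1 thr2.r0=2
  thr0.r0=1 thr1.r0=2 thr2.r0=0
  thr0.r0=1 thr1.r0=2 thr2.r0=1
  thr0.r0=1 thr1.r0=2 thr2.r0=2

outcome vector order: (thr0.r0,thr1.r0,thr2.r0)
SC: 9 outcomes — {<0 1 1>; <0 1 2>; <0 2 2>; <1 1 0>; <1 1 1>; <1 1 2>; <1 2 0>; <1 2 1>; <1 2 2>}
claimed∖SC = {<0 2 0>}

spurious: thr0.r0=0 thr1.r0=2 thr2.r0=0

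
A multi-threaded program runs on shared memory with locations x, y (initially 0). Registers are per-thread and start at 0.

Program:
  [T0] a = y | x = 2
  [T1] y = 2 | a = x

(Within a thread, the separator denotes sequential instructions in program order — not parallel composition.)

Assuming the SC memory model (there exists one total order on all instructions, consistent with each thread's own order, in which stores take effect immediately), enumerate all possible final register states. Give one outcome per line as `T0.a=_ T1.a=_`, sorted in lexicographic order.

T0.a=0 T1.a=0
T0.a=0 T1.a=2
T0.a=2 T1.a=0
T0.a=2 T1.a=2

outcome vector order: (T0.a,T1.a)
|SC outcomes| = 4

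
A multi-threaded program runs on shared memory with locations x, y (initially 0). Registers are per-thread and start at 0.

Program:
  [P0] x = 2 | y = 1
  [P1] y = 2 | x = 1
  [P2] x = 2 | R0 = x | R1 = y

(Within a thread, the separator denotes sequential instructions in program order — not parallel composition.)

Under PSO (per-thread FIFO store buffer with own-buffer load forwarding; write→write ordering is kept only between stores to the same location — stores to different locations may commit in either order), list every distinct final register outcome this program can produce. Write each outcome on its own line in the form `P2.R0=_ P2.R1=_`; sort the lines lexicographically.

P2.R0=1 P2.R1=0
P2.R0=1 P2.R1=1
P2.R0=1 P2.R1=2
P2.R0=2 P2.R1=0
P2.R0=2 P2.R1=1
P2.R0=2 P2.R1=2

outcome vector order: (P2.R0,P2.R1)
|PSO outcomes| = 6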